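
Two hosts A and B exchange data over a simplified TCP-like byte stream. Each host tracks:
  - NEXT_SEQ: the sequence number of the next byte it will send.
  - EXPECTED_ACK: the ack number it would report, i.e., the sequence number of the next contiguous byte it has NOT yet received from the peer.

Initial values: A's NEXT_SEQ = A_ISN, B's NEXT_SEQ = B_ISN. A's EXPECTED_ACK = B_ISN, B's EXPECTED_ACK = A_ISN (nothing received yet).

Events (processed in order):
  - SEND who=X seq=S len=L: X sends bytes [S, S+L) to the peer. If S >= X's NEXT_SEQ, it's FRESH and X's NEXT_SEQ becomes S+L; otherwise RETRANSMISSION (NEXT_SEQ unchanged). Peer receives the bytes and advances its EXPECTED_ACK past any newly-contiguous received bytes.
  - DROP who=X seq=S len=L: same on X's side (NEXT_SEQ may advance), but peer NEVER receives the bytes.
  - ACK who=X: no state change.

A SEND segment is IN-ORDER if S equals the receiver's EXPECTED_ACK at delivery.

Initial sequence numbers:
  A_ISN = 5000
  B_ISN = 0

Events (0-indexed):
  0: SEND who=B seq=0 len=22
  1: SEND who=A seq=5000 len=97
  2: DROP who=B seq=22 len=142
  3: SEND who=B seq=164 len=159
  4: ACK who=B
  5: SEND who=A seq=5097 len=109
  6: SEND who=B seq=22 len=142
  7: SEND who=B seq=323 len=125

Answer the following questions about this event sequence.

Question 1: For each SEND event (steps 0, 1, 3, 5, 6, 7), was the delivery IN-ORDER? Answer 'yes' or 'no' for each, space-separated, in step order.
Answer: yes yes no yes yes yes

Derivation:
Step 0: SEND seq=0 -> in-order
Step 1: SEND seq=5000 -> in-order
Step 3: SEND seq=164 -> out-of-order
Step 5: SEND seq=5097 -> in-order
Step 6: SEND seq=22 -> in-order
Step 7: SEND seq=323 -> in-order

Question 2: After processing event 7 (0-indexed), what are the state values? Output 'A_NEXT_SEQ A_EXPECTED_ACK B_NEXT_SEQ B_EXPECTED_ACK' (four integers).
After event 0: A_seq=5000 A_ack=22 B_seq=22 B_ack=5000
After event 1: A_seq=5097 A_ack=22 B_seq=22 B_ack=5097
After event 2: A_seq=5097 A_ack=22 B_seq=164 B_ack=5097
After event 3: A_seq=5097 A_ack=22 B_seq=323 B_ack=5097
After event 4: A_seq=5097 A_ack=22 B_seq=323 B_ack=5097
After event 5: A_seq=5206 A_ack=22 B_seq=323 B_ack=5206
After event 6: A_seq=5206 A_ack=323 B_seq=323 B_ack=5206
After event 7: A_seq=5206 A_ack=448 B_seq=448 B_ack=5206

5206 448 448 5206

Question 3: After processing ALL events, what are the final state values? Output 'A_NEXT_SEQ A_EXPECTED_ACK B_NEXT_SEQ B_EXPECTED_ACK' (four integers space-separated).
Answer: 5206 448 448 5206

Derivation:
After event 0: A_seq=5000 A_ack=22 B_seq=22 B_ack=5000
After event 1: A_seq=5097 A_ack=22 B_seq=22 B_ack=5097
After event 2: A_seq=5097 A_ack=22 B_seq=164 B_ack=5097
After event 3: A_seq=5097 A_ack=22 B_seq=323 B_ack=5097
After event 4: A_seq=5097 A_ack=22 B_seq=323 B_ack=5097
After event 5: A_seq=5206 A_ack=22 B_seq=323 B_ack=5206
After event 6: A_seq=5206 A_ack=323 B_seq=323 B_ack=5206
After event 7: A_seq=5206 A_ack=448 B_seq=448 B_ack=5206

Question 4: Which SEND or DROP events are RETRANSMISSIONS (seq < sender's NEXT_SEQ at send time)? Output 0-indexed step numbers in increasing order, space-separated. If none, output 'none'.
Answer: 6

Derivation:
Step 0: SEND seq=0 -> fresh
Step 1: SEND seq=5000 -> fresh
Step 2: DROP seq=22 -> fresh
Step 3: SEND seq=164 -> fresh
Step 5: SEND seq=5097 -> fresh
Step 6: SEND seq=22 -> retransmit
Step 7: SEND seq=323 -> fresh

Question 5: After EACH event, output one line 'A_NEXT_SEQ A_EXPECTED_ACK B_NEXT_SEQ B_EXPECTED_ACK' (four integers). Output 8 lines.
5000 22 22 5000
5097 22 22 5097
5097 22 164 5097
5097 22 323 5097
5097 22 323 5097
5206 22 323 5206
5206 323 323 5206
5206 448 448 5206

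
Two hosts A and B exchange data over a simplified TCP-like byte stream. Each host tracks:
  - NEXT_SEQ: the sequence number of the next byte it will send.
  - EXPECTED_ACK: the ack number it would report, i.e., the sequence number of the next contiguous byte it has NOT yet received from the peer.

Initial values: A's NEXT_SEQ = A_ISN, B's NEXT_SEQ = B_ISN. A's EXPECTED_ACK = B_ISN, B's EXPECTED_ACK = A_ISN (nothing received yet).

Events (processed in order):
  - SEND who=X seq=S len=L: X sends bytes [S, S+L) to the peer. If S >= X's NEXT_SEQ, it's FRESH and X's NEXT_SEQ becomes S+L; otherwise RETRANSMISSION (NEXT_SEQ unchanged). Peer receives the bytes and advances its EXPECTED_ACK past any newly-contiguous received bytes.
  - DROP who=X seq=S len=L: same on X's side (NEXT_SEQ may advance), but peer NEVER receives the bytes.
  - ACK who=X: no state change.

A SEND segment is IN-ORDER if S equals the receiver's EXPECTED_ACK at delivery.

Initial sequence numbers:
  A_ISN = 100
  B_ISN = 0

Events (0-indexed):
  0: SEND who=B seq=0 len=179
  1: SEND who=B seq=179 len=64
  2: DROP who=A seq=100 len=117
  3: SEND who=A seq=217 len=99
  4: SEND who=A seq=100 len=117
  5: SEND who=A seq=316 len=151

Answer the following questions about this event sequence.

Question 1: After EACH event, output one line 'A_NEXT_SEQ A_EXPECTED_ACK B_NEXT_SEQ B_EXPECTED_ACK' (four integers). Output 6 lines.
100 179 179 100
100 243 243 100
217 243 243 100
316 243 243 100
316 243 243 316
467 243 243 467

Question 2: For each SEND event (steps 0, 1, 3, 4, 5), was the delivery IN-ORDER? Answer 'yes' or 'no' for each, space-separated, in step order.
Answer: yes yes no yes yes

Derivation:
Step 0: SEND seq=0 -> in-order
Step 1: SEND seq=179 -> in-order
Step 3: SEND seq=217 -> out-of-order
Step 4: SEND seq=100 -> in-order
Step 5: SEND seq=316 -> in-order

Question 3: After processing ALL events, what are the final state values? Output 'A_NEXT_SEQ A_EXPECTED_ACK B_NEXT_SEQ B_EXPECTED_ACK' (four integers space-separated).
Answer: 467 243 243 467

Derivation:
After event 0: A_seq=100 A_ack=179 B_seq=179 B_ack=100
After event 1: A_seq=100 A_ack=243 B_seq=243 B_ack=100
After event 2: A_seq=217 A_ack=243 B_seq=243 B_ack=100
After event 3: A_seq=316 A_ack=243 B_seq=243 B_ack=100
After event 4: A_seq=316 A_ack=243 B_seq=243 B_ack=316
After event 5: A_seq=467 A_ack=243 B_seq=243 B_ack=467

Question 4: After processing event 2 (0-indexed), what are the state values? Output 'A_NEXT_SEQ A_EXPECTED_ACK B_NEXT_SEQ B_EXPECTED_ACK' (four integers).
After event 0: A_seq=100 A_ack=179 B_seq=179 B_ack=100
After event 1: A_seq=100 A_ack=243 B_seq=243 B_ack=100
After event 2: A_seq=217 A_ack=243 B_seq=243 B_ack=100

217 243 243 100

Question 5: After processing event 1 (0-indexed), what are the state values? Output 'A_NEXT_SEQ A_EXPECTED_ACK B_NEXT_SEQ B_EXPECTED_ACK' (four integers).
After event 0: A_seq=100 A_ack=179 B_seq=179 B_ack=100
After event 1: A_seq=100 A_ack=243 B_seq=243 B_ack=100

100 243 243 100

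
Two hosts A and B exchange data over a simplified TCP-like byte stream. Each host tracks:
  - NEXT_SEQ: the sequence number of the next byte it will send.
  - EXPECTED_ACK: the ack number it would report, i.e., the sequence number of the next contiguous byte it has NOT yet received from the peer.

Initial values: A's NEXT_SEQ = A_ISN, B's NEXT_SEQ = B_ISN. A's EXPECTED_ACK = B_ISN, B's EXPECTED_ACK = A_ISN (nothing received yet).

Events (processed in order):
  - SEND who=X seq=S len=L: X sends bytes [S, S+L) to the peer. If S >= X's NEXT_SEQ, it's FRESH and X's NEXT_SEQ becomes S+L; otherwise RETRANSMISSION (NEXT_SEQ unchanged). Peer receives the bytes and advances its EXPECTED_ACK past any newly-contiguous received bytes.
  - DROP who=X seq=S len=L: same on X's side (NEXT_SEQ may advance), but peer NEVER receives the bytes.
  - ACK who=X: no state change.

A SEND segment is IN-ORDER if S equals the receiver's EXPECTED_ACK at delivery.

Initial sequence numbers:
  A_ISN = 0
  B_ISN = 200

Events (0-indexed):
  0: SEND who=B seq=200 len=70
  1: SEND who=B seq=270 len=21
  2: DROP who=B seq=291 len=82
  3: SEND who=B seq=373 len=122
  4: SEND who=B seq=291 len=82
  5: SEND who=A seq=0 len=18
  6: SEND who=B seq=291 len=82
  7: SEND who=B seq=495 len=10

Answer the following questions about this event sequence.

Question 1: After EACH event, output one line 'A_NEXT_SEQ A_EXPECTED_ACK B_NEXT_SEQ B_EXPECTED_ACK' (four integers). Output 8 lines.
0 270 270 0
0 291 291 0
0 291 373 0
0 291 495 0
0 495 495 0
18 495 495 18
18 495 495 18
18 505 505 18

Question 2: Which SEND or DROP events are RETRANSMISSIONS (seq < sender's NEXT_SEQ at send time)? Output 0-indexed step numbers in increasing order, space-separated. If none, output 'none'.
Step 0: SEND seq=200 -> fresh
Step 1: SEND seq=270 -> fresh
Step 2: DROP seq=291 -> fresh
Step 3: SEND seq=373 -> fresh
Step 4: SEND seq=291 -> retransmit
Step 5: SEND seq=0 -> fresh
Step 6: SEND seq=291 -> retransmit
Step 7: SEND seq=495 -> fresh

Answer: 4 6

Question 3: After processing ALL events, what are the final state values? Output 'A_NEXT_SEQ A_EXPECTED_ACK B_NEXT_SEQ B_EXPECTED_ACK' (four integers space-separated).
After event 0: A_seq=0 A_ack=270 B_seq=270 B_ack=0
After event 1: A_seq=0 A_ack=291 B_seq=291 B_ack=0
After event 2: A_seq=0 A_ack=291 B_seq=373 B_ack=0
After event 3: A_seq=0 A_ack=291 B_seq=495 B_ack=0
After event 4: A_seq=0 A_ack=495 B_seq=495 B_ack=0
After event 5: A_seq=18 A_ack=495 B_seq=495 B_ack=18
After event 6: A_seq=18 A_ack=495 B_seq=495 B_ack=18
After event 7: A_seq=18 A_ack=505 B_seq=505 B_ack=18

Answer: 18 505 505 18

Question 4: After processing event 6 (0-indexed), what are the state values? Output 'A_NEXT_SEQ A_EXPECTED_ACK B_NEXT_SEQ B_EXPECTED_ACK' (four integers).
After event 0: A_seq=0 A_ack=270 B_seq=270 B_ack=0
After event 1: A_seq=0 A_ack=291 B_seq=291 B_ack=0
After event 2: A_seq=0 A_ack=291 B_seq=373 B_ack=0
After event 3: A_seq=0 A_ack=291 B_seq=495 B_ack=0
After event 4: A_seq=0 A_ack=495 B_seq=495 B_ack=0
After event 5: A_seq=18 A_ack=495 B_seq=495 B_ack=18
After event 6: A_seq=18 A_ack=495 B_seq=495 B_ack=18

18 495 495 18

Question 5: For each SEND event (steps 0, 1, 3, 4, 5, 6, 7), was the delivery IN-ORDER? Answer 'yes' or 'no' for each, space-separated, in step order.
Answer: yes yes no yes yes no yes

Derivation:
Step 0: SEND seq=200 -> in-order
Step 1: SEND seq=270 -> in-order
Step 3: SEND seq=373 -> out-of-order
Step 4: SEND seq=291 -> in-order
Step 5: SEND seq=0 -> in-order
Step 6: SEND seq=291 -> out-of-order
Step 7: SEND seq=495 -> in-order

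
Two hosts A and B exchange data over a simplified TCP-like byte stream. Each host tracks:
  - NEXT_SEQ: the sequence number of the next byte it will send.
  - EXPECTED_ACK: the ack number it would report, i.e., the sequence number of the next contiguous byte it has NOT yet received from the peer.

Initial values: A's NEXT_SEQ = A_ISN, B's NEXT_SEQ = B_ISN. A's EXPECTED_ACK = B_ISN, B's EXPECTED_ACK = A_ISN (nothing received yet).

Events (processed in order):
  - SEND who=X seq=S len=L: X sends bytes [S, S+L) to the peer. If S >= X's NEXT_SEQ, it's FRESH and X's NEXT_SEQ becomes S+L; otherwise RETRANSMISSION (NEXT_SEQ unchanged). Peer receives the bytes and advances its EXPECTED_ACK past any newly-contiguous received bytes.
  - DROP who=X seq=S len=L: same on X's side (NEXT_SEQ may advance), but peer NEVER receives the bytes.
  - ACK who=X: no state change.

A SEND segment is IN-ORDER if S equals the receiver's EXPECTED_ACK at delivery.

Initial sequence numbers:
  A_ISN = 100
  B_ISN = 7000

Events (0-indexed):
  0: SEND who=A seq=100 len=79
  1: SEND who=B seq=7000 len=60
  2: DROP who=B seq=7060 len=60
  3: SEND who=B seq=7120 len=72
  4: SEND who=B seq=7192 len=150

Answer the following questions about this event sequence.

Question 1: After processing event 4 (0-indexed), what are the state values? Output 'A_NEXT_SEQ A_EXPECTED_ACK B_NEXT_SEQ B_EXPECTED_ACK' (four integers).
After event 0: A_seq=179 A_ack=7000 B_seq=7000 B_ack=179
After event 1: A_seq=179 A_ack=7060 B_seq=7060 B_ack=179
After event 2: A_seq=179 A_ack=7060 B_seq=7120 B_ack=179
After event 3: A_seq=179 A_ack=7060 B_seq=7192 B_ack=179
After event 4: A_seq=179 A_ack=7060 B_seq=7342 B_ack=179

179 7060 7342 179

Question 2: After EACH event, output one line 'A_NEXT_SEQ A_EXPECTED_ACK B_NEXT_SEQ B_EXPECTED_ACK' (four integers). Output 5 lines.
179 7000 7000 179
179 7060 7060 179
179 7060 7120 179
179 7060 7192 179
179 7060 7342 179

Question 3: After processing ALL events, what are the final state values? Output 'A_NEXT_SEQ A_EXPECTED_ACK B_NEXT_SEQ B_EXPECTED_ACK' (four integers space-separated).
After event 0: A_seq=179 A_ack=7000 B_seq=7000 B_ack=179
After event 1: A_seq=179 A_ack=7060 B_seq=7060 B_ack=179
After event 2: A_seq=179 A_ack=7060 B_seq=7120 B_ack=179
After event 3: A_seq=179 A_ack=7060 B_seq=7192 B_ack=179
After event 4: A_seq=179 A_ack=7060 B_seq=7342 B_ack=179

Answer: 179 7060 7342 179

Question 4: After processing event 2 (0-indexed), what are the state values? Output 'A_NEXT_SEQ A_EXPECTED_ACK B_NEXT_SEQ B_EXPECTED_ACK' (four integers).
After event 0: A_seq=179 A_ack=7000 B_seq=7000 B_ack=179
After event 1: A_seq=179 A_ack=7060 B_seq=7060 B_ack=179
After event 2: A_seq=179 A_ack=7060 B_seq=7120 B_ack=179

179 7060 7120 179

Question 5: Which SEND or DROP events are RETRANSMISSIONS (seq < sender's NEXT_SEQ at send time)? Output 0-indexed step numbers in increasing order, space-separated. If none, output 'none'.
Answer: none

Derivation:
Step 0: SEND seq=100 -> fresh
Step 1: SEND seq=7000 -> fresh
Step 2: DROP seq=7060 -> fresh
Step 3: SEND seq=7120 -> fresh
Step 4: SEND seq=7192 -> fresh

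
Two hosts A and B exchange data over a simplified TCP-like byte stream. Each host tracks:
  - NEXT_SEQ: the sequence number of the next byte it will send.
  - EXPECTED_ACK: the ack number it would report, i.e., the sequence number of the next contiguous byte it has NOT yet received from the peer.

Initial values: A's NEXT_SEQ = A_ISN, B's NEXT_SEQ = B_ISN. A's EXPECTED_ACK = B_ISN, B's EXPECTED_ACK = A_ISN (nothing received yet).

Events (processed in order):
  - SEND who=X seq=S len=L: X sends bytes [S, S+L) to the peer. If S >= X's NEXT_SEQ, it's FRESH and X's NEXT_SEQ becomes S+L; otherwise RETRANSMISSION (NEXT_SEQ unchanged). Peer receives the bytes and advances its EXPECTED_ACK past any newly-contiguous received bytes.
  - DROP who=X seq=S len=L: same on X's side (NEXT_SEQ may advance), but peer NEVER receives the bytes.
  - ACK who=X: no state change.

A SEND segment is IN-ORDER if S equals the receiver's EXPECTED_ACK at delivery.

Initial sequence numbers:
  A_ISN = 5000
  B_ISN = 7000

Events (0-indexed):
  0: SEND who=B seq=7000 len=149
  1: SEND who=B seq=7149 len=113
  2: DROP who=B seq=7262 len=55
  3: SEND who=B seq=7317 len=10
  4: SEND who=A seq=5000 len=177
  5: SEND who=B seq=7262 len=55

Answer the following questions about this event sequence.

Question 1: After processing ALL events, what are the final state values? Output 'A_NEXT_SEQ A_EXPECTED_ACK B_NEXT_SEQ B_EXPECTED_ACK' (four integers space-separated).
Answer: 5177 7327 7327 5177

Derivation:
After event 0: A_seq=5000 A_ack=7149 B_seq=7149 B_ack=5000
After event 1: A_seq=5000 A_ack=7262 B_seq=7262 B_ack=5000
After event 2: A_seq=5000 A_ack=7262 B_seq=7317 B_ack=5000
After event 3: A_seq=5000 A_ack=7262 B_seq=7327 B_ack=5000
After event 4: A_seq=5177 A_ack=7262 B_seq=7327 B_ack=5177
After event 5: A_seq=5177 A_ack=7327 B_seq=7327 B_ack=5177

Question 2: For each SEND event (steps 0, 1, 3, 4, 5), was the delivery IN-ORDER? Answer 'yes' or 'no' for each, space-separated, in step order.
Answer: yes yes no yes yes

Derivation:
Step 0: SEND seq=7000 -> in-order
Step 1: SEND seq=7149 -> in-order
Step 3: SEND seq=7317 -> out-of-order
Step 4: SEND seq=5000 -> in-order
Step 5: SEND seq=7262 -> in-order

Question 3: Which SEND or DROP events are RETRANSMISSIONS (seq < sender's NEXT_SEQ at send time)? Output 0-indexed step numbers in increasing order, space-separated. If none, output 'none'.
Step 0: SEND seq=7000 -> fresh
Step 1: SEND seq=7149 -> fresh
Step 2: DROP seq=7262 -> fresh
Step 3: SEND seq=7317 -> fresh
Step 4: SEND seq=5000 -> fresh
Step 5: SEND seq=7262 -> retransmit

Answer: 5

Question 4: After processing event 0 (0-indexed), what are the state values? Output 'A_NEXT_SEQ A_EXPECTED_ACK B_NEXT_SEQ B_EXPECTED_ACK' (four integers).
After event 0: A_seq=5000 A_ack=7149 B_seq=7149 B_ack=5000

5000 7149 7149 5000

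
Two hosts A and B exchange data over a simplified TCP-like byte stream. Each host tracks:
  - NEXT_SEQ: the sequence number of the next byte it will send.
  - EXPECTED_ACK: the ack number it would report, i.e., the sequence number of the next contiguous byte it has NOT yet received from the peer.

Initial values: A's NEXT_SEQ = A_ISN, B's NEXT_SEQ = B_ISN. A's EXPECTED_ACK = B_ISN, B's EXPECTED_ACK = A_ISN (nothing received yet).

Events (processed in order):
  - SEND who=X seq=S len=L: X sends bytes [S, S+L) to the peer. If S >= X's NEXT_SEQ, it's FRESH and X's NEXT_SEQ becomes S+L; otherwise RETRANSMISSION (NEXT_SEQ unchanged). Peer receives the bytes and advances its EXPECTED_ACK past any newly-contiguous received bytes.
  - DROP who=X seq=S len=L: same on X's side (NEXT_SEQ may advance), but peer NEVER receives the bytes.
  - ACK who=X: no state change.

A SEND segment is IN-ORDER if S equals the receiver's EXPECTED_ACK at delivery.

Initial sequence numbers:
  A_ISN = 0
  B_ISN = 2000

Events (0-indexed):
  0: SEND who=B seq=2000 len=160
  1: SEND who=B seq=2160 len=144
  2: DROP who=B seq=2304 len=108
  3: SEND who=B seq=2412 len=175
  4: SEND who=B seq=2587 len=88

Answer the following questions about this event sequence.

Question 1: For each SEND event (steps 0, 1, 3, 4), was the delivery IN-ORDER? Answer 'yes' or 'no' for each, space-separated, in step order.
Step 0: SEND seq=2000 -> in-order
Step 1: SEND seq=2160 -> in-order
Step 3: SEND seq=2412 -> out-of-order
Step 4: SEND seq=2587 -> out-of-order

Answer: yes yes no no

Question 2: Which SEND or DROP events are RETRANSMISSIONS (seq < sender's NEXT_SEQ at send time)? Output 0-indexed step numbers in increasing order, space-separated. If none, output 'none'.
Answer: none

Derivation:
Step 0: SEND seq=2000 -> fresh
Step 1: SEND seq=2160 -> fresh
Step 2: DROP seq=2304 -> fresh
Step 3: SEND seq=2412 -> fresh
Step 4: SEND seq=2587 -> fresh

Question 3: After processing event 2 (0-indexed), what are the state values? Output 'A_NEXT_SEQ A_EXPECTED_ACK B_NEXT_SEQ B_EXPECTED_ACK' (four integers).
After event 0: A_seq=0 A_ack=2160 B_seq=2160 B_ack=0
After event 1: A_seq=0 A_ack=2304 B_seq=2304 B_ack=0
After event 2: A_seq=0 A_ack=2304 B_seq=2412 B_ack=0

0 2304 2412 0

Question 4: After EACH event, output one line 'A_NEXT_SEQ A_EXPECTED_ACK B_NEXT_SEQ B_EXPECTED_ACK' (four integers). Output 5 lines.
0 2160 2160 0
0 2304 2304 0
0 2304 2412 0
0 2304 2587 0
0 2304 2675 0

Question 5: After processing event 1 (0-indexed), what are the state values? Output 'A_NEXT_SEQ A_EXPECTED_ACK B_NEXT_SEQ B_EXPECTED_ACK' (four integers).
After event 0: A_seq=0 A_ack=2160 B_seq=2160 B_ack=0
After event 1: A_seq=0 A_ack=2304 B_seq=2304 B_ack=0

0 2304 2304 0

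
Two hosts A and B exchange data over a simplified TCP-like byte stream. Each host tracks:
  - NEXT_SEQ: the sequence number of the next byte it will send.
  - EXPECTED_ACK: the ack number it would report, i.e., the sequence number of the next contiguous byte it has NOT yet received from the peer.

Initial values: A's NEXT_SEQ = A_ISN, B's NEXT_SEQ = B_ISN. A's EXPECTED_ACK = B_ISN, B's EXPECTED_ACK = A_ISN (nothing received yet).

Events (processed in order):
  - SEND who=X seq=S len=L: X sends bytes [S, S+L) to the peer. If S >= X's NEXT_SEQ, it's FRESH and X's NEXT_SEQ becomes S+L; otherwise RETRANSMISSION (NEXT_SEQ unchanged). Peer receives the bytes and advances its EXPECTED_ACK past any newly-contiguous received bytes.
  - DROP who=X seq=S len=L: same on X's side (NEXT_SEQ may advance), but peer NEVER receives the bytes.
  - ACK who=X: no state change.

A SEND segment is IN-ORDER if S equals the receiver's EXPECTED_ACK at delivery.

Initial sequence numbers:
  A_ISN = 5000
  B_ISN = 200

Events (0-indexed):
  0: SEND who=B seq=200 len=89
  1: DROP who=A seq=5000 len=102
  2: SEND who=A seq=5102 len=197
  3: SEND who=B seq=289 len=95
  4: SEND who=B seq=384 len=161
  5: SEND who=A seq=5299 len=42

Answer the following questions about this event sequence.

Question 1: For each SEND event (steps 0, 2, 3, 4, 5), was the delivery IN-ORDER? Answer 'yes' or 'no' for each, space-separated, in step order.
Step 0: SEND seq=200 -> in-order
Step 2: SEND seq=5102 -> out-of-order
Step 3: SEND seq=289 -> in-order
Step 4: SEND seq=384 -> in-order
Step 5: SEND seq=5299 -> out-of-order

Answer: yes no yes yes no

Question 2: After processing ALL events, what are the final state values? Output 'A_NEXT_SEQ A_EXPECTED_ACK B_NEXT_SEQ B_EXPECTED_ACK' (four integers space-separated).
After event 0: A_seq=5000 A_ack=289 B_seq=289 B_ack=5000
After event 1: A_seq=5102 A_ack=289 B_seq=289 B_ack=5000
After event 2: A_seq=5299 A_ack=289 B_seq=289 B_ack=5000
After event 3: A_seq=5299 A_ack=384 B_seq=384 B_ack=5000
After event 4: A_seq=5299 A_ack=545 B_seq=545 B_ack=5000
After event 5: A_seq=5341 A_ack=545 B_seq=545 B_ack=5000

Answer: 5341 545 545 5000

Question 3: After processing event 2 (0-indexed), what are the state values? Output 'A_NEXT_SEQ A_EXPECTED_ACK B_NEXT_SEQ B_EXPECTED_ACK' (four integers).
After event 0: A_seq=5000 A_ack=289 B_seq=289 B_ack=5000
After event 1: A_seq=5102 A_ack=289 B_seq=289 B_ack=5000
After event 2: A_seq=5299 A_ack=289 B_seq=289 B_ack=5000

5299 289 289 5000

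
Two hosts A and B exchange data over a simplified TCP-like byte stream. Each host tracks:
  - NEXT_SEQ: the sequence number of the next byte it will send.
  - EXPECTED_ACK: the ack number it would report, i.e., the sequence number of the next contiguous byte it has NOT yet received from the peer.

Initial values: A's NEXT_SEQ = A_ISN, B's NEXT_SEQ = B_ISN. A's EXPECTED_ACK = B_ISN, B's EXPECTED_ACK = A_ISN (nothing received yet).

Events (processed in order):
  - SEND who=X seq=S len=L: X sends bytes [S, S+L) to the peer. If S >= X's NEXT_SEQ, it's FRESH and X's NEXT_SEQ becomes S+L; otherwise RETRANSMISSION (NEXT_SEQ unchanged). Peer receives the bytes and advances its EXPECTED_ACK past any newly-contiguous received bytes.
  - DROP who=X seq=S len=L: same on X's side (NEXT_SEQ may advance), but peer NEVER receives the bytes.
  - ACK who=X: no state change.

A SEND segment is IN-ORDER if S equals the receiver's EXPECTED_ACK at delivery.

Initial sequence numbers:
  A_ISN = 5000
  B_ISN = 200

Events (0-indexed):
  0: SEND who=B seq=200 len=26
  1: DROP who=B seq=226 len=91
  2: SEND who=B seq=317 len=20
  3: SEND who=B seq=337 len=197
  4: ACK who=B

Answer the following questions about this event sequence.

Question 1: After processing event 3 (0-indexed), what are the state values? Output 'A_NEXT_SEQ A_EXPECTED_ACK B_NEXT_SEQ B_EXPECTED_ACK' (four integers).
After event 0: A_seq=5000 A_ack=226 B_seq=226 B_ack=5000
After event 1: A_seq=5000 A_ack=226 B_seq=317 B_ack=5000
After event 2: A_seq=5000 A_ack=226 B_seq=337 B_ack=5000
After event 3: A_seq=5000 A_ack=226 B_seq=534 B_ack=5000

5000 226 534 5000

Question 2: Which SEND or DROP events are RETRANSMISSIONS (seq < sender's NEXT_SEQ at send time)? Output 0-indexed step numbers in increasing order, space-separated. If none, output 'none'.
Answer: none

Derivation:
Step 0: SEND seq=200 -> fresh
Step 1: DROP seq=226 -> fresh
Step 2: SEND seq=317 -> fresh
Step 3: SEND seq=337 -> fresh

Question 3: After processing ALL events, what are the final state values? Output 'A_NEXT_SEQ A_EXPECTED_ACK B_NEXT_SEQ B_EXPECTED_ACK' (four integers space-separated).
After event 0: A_seq=5000 A_ack=226 B_seq=226 B_ack=5000
After event 1: A_seq=5000 A_ack=226 B_seq=317 B_ack=5000
After event 2: A_seq=5000 A_ack=226 B_seq=337 B_ack=5000
After event 3: A_seq=5000 A_ack=226 B_seq=534 B_ack=5000
After event 4: A_seq=5000 A_ack=226 B_seq=534 B_ack=5000

Answer: 5000 226 534 5000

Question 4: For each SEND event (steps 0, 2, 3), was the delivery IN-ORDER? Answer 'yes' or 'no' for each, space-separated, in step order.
Answer: yes no no

Derivation:
Step 0: SEND seq=200 -> in-order
Step 2: SEND seq=317 -> out-of-order
Step 3: SEND seq=337 -> out-of-order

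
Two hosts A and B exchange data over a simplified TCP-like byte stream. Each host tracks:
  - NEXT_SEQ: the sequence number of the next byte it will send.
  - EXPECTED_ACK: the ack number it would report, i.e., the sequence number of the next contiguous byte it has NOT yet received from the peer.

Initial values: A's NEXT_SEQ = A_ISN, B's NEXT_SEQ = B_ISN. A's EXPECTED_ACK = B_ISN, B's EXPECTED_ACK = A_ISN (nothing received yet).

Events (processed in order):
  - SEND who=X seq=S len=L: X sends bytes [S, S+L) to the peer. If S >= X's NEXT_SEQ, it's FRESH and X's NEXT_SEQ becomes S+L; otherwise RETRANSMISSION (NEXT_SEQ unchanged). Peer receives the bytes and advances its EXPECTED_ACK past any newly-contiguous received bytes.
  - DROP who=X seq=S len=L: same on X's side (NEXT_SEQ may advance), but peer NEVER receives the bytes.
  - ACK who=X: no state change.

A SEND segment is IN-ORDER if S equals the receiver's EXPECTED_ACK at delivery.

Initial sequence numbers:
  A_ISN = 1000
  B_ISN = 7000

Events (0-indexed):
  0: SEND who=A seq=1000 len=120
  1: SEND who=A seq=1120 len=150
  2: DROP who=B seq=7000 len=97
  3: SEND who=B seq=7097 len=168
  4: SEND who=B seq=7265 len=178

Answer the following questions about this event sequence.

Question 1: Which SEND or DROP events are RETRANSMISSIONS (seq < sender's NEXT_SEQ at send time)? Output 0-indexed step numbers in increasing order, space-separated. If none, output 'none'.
Answer: none

Derivation:
Step 0: SEND seq=1000 -> fresh
Step 1: SEND seq=1120 -> fresh
Step 2: DROP seq=7000 -> fresh
Step 3: SEND seq=7097 -> fresh
Step 4: SEND seq=7265 -> fresh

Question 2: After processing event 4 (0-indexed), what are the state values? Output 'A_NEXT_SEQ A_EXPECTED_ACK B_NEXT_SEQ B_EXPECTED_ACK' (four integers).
After event 0: A_seq=1120 A_ack=7000 B_seq=7000 B_ack=1120
After event 1: A_seq=1270 A_ack=7000 B_seq=7000 B_ack=1270
After event 2: A_seq=1270 A_ack=7000 B_seq=7097 B_ack=1270
After event 3: A_seq=1270 A_ack=7000 B_seq=7265 B_ack=1270
After event 4: A_seq=1270 A_ack=7000 B_seq=7443 B_ack=1270

1270 7000 7443 1270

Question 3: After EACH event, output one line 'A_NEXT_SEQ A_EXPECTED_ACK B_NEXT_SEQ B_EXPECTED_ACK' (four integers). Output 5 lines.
1120 7000 7000 1120
1270 7000 7000 1270
1270 7000 7097 1270
1270 7000 7265 1270
1270 7000 7443 1270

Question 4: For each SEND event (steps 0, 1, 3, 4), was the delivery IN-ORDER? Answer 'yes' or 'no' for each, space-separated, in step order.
Answer: yes yes no no

Derivation:
Step 0: SEND seq=1000 -> in-order
Step 1: SEND seq=1120 -> in-order
Step 3: SEND seq=7097 -> out-of-order
Step 4: SEND seq=7265 -> out-of-order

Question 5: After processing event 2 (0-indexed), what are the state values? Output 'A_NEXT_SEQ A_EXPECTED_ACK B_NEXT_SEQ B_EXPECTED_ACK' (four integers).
After event 0: A_seq=1120 A_ack=7000 B_seq=7000 B_ack=1120
After event 1: A_seq=1270 A_ack=7000 B_seq=7000 B_ack=1270
After event 2: A_seq=1270 A_ack=7000 B_seq=7097 B_ack=1270

1270 7000 7097 1270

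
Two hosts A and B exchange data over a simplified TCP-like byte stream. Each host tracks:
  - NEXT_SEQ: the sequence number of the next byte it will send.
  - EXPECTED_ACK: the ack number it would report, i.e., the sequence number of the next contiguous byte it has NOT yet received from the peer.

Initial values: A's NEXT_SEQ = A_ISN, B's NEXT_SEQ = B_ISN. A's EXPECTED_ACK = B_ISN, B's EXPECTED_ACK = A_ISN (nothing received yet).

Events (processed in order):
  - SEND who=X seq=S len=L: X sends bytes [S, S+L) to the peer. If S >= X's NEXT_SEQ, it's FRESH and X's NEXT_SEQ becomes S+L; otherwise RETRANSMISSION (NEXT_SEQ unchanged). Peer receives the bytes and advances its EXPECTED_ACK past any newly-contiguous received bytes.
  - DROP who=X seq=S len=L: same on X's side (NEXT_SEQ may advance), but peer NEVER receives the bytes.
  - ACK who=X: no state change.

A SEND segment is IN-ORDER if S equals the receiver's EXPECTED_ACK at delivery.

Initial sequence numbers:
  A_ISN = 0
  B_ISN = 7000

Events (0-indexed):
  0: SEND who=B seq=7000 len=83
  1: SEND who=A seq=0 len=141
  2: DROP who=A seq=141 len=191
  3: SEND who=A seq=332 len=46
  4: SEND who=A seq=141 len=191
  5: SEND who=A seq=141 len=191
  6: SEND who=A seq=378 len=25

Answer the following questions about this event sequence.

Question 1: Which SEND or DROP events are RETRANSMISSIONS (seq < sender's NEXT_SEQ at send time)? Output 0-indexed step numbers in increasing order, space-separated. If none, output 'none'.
Answer: 4 5

Derivation:
Step 0: SEND seq=7000 -> fresh
Step 1: SEND seq=0 -> fresh
Step 2: DROP seq=141 -> fresh
Step 3: SEND seq=332 -> fresh
Step 4: SEND seq=141 -> retransmit
Step 5: SEND seq=141 -> retransmit
Step 6: SEND seq=378 -> fresh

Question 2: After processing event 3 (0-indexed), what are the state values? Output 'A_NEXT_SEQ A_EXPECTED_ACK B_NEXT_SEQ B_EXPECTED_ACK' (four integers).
After event 0: A_seq=0 A_ack=7083 B_seq=7083 B_ack=0
After event 1: A_seq=141 A_ack=7083 B_seq=7083 B_ack=141
After event 2: A_seq=332 A_ack=7083 B_seq=7083 B_ack=141
After event 3: A_seq=378 A_ack=7083 B_seq=7083 B_ack=141

378 7083 7083 141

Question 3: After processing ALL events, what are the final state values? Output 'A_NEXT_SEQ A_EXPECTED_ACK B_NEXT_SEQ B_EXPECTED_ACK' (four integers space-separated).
After event 0: A_seq=0 A_ack=7083 B_seq=7083 B_ack=0
After event 1: A_seq=141 A_ack=7083 B_seq=7083 B_ack=141
After event 2: A_seq=332 A_ack=7083 B_seq=7083 B_ack=141
After event 3: A_seq=378 A_ack=7083 B_seq=7083 B_ack=141
After event 4: A_seq=378 A_ack=7083 B_seq=7083 B_ack=378
After event 5: A_seq=378 A_ack=7083 B_seq=7083 B_ack=378
After event 6: A_seq=403 A_ack=7083 B_seq=7083 B_ack=403

Answer: 403 7083 7083 403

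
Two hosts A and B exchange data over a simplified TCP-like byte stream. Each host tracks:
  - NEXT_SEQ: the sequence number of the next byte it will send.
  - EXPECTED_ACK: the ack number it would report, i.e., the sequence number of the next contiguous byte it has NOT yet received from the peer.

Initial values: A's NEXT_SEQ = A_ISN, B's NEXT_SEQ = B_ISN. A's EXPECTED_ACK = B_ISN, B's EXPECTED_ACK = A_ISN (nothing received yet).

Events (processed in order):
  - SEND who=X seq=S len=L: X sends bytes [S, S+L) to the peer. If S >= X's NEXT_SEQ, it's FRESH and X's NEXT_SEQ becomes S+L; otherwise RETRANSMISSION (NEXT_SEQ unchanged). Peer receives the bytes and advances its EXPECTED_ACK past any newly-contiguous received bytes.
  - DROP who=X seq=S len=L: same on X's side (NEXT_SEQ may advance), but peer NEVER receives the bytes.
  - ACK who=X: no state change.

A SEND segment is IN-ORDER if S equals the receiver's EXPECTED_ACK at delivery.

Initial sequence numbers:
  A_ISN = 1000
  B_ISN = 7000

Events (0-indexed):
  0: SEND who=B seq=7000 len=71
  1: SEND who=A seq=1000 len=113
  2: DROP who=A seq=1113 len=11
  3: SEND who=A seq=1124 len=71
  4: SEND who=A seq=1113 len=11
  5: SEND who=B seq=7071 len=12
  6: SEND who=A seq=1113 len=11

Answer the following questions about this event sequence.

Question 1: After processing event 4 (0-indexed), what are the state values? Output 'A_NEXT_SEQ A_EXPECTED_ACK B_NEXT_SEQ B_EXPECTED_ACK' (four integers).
After event 0: A_seq=1000 A_ack=7071 B_seq=7071 B_ack=1000
After event 1: A_seq=1113 A_ack=7071 B_seq=7071 B_ack=1113
After event 2: A_seq=1124 A_ack=7071 B_seq=7071 B_ack=1113
After event 3: A_seq=1195 A_ack=7071 B_seq=7071 B_ack=1113
After event 4: A_seq=1195 A_ack=7071 B_seq=7071 B_ack=1195

1195 7071 7071 1195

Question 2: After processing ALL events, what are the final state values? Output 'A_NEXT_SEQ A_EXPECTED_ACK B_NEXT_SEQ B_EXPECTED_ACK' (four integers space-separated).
Answer: 1195 7083 7083 1195

Derivation:
After event 0: A_seq=1000 A_ack=7071 B_seq=7071 B_ack=1000
After event 1: A_seq=1113 A_ack=7071 B_seq=7071 B_ack=1113
After event 2: A_seq=1124 A_ack=7071 B_seq=7071 B_ack=1113
After event 3: A_seq=1195 A_ack=7071 B_seq=7071 B_ack=1113
After event 4: A_seq=1195 A_ack=7071 B_seq=7071 B_ack=1195
After event 5: A_seq=1195 A_ack=7083 B_seq=7083 B_ack=1195
After event 6: A_seq=1195 A_ack=7083 B_seq=7083 B_ack=1195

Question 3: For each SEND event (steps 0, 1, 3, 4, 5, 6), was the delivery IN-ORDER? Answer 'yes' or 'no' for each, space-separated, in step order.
Answer: yes yes no yes yes no

Derivation:
Step 0: SEND seq=7000 -> in-order
Step 1: SEND seq=1000 -> in-order
Step 3: SEND seq=1124 -> out-of-order
Step 4: SEND seq=1113 -> in-order
Step 5: SEND seq=7071 -> in-order
Step 6: SEND seq=1113 -> out-of-order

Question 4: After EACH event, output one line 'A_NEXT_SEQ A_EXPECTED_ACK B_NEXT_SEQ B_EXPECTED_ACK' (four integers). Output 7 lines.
1000 7071 7071 1000
1113 7071 7071 1113
1124 7071 7071 1113
1195 7071 7071 1113
1195 7071 7071 1195
1195 7083 7083 1195
1195 7083 7083 1195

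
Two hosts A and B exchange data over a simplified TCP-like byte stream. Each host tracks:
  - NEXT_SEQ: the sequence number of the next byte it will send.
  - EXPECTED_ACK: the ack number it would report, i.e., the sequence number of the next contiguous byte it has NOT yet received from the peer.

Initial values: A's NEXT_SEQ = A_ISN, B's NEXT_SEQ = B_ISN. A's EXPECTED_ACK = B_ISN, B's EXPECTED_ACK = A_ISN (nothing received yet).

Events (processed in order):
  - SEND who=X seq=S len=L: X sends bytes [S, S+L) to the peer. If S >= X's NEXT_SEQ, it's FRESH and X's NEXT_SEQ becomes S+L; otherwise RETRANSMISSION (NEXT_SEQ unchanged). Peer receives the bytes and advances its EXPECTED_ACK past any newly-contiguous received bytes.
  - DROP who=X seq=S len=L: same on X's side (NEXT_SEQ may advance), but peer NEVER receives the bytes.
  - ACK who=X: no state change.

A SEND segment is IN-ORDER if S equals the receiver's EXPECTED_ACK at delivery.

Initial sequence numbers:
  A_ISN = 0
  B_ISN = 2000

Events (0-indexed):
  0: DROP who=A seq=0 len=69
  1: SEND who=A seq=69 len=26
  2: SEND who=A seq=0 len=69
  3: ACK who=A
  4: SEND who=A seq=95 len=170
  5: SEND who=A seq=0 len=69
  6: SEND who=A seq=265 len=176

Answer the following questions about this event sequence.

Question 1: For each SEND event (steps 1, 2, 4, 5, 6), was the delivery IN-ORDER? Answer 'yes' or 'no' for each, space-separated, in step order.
Step 1: SEND seq=69 -> out-of-order
Step 2: SEND seq=0 -> in-order
Step 4: SEND seq=95 -> in-order
Step 5: SEND seq=0 -> out-of-order
Step 6: SEND seq=265 -> in-order

Answer: no yes yes no yes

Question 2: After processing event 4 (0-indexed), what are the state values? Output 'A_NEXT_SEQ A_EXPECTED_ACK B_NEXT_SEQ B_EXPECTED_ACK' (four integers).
After event 0: A_seq=69 A_ack=2000 B_seq=2000 B_ack=0
After event 1: A_seq=95 A_ack=2000 B_seq=2000 B_ack=0
After event 2: A_seq=95 A_ack=2000 B_seq=2000 B_ack=95
After event 3: A_seq=95 A_ack=2000 B_seq=2000 B_ack=95
After event 4: A_seq=265 A_ack=2000 B_seq=2000 B_ack=265

265 2000 2000 265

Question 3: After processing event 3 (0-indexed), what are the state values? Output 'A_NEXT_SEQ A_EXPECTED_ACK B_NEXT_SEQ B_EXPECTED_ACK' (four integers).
After event 0: A_seq=69 A_ack=2000 B_seq=2000 B_ack=0
After event 1: A_seq=95 A_ack=2000 B_seq=2000 B_ack=0
After event 2: A_seq=95 A_ack=2000 B_seq=2000 B_ack=95
After event 3: A_seq=95 A_ack=2000 B_seq=2000 B_ack=95

95 2000 2000 95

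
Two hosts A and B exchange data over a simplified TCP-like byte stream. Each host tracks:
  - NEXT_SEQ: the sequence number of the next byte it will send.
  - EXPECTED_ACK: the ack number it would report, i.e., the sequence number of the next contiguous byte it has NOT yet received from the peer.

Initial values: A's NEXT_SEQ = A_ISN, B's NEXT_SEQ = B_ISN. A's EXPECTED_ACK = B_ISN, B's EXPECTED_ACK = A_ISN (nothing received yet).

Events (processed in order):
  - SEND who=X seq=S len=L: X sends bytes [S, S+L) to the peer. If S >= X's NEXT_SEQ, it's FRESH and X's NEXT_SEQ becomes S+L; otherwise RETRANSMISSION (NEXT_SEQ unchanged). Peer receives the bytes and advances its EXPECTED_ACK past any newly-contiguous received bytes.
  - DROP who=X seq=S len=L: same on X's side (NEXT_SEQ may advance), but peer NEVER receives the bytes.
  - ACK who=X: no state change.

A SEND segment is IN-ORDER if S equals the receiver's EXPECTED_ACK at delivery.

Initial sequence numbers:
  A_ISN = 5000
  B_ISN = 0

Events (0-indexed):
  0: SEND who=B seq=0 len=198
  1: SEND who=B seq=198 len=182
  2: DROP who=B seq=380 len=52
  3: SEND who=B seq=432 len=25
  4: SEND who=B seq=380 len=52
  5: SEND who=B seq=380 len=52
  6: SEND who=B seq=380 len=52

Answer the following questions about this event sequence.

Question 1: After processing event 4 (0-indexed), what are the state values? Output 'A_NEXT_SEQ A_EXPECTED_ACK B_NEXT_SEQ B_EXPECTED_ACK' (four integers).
After event 0: A_seq=5000 A_ack=198 B_seq=198 B_ack=5000
After event 1: A_seq=5000 A_ack=380 B_seq=380 B_ack=5000
After event 2: A_seq=5000 A_ack=380 B_seq=432 B_ack=5000
After event 3: A_seq=5000 A_ack=380 B_seq=457 B_ack=5000
After event 4: A_seq=5000 A_ack=457 B_seq=457 B_ack=5000

5000 457 457 5000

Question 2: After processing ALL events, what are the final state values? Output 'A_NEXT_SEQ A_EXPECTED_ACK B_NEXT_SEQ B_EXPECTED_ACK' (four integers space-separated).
Answer: 5000 457 457 5000

Derivation:
After event 0: A_seq=5000 A_ack=198 B_seq=198 B_ack=5000
After event 1: A_seq=5000 A_ack=380 B_seq=380 B_ack=5000
After event 2: A_seq=5000 A_ack=380 B_seq=432 B_ack=5000
After event 3: A_seq=5000 A_ack=380 B_seq=457 B_ack=5000
After event 4: A_seq=5000 A_ack=457 B_seq=457 B_ack=5000
After event 5: A_seq=5000 A_ack=457 B_seq=457 B_ack=5000
After event 6: A_seq=5000 A_ack=457 B_seq=457 B_ack=5000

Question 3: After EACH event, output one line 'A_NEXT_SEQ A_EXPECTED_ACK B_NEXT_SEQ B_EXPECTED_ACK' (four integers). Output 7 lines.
5000 198 198 5000
5000 380 380 5000
5000 380 432 5000
5000 380 457 5000
5000 457 457 5000
5000 457 457 5000
5000 457 457 5000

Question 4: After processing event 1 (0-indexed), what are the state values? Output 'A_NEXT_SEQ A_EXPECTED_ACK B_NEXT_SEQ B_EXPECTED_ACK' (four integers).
After event 0: A_seq=5000 A_ack=198 B_seq=198 B_ack=5000
After event 1: A_seq=5000 A_ack=380 B_seq=380 B_ack=5000

5000 380 380 5000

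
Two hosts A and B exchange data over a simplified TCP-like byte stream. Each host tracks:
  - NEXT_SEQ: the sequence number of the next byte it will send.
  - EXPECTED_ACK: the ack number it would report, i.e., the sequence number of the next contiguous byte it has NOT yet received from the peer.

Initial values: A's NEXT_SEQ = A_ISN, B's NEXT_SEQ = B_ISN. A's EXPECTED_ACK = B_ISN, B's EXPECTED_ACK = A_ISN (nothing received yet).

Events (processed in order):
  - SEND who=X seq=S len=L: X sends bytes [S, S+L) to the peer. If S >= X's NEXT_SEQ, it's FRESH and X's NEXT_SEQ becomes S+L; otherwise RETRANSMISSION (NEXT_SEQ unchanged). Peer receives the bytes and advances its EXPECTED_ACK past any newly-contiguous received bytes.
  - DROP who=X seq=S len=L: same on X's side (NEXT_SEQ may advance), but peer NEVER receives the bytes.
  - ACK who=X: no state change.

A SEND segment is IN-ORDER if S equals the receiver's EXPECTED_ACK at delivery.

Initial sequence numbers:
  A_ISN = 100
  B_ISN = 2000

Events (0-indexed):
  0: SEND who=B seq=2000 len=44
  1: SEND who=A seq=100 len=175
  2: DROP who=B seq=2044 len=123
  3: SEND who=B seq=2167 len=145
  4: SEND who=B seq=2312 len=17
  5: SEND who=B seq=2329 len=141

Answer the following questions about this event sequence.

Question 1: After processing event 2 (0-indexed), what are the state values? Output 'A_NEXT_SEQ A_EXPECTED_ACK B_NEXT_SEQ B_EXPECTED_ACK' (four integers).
After event 0: A_seq=100 A_ack=2044 B_seq=2044 B_ack=100
After event 1: A_seq=275 A_ack=2044 B_seq=2044 B_ack=275
After event 2: A_seq=275 A_ack=2044 B_seq=2167 B_ack=275

275 2044 2167 275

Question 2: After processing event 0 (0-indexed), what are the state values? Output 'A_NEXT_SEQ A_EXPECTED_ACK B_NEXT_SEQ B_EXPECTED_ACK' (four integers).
After event 0: A_seq=100 A_ack=2044 B_seq=2044 B_ack=100

100 2044 2044 100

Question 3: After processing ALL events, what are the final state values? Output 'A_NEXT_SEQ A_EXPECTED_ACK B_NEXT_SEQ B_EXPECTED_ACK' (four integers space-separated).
Answer: 275 2044 2470 275

Derivation:
After event 0: A_seq=100 A_ack=2044 B_seq=2044 B_ack=100
After event 1: A_seq=275 A_ack=2044 B_seq=2044 B_ack=275
After event 2: A_seq=275 A_ack=2044 B_seq=2167 B_ack=275
After event 3: A_seq=275 A_ack=2044 B_seq=2312 B_ack=275
After event 4: A_seq=275 A_ack=2044 B_seq=2329 B_ack=275
After event 5: A_seq=275 A_ack=2044 B_seq=2470 B_ack=275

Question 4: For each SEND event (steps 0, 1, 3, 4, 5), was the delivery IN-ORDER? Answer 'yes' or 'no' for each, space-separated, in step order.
Step 0: SEND seq=2000 -> in-order
Step 1: SEND seq=100 -> in-order
Step 3: SEND seq=2167 -> out-of-order
Step 4: SEND seq=2312 -> out-of-order
Step 5: SEND seq=2329 -> out-of-order

Answer: yes yes no no no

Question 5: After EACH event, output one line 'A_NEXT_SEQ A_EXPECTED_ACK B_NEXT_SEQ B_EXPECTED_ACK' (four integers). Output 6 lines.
100 2044 2044 100
275 2044 2044 275
275 2044 2167 275
275 2044 2312 275
275 2044 2329 275
275 2044 2470 275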